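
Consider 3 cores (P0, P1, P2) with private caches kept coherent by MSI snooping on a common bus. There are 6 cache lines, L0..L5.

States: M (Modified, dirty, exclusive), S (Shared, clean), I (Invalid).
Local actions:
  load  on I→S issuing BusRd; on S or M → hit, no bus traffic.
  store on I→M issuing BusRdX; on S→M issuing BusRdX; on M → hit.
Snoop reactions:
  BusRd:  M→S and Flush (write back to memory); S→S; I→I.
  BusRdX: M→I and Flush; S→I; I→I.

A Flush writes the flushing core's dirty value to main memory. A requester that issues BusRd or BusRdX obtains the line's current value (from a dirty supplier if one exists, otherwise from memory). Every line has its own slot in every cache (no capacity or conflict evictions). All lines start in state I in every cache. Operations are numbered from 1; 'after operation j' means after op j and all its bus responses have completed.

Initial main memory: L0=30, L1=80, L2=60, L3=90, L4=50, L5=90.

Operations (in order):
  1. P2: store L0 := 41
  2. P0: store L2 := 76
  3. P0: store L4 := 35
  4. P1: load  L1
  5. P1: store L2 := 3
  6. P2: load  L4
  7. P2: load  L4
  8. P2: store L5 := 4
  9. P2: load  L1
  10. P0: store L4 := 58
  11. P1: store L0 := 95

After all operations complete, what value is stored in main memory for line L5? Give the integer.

step 1: P2: store L0 := 41  ⟶  IIM  (L0)  txn=BusRdX  M[L0]=30
step 2: P0: store L2 := 76  ⟶  MII  (L2)  txn=BusRdX  M[L2]=60
step 3: P0: store L4 := 35  ⟶  MII  (L4)  txn=BusRdX  M[L4]=50
step 4: P1: load  L1  ⟶  ISI  (L1)  txn=BusRd  M[L1]=80
step 5: P1: store L2 := 3  ⟶  IMI  (L2)  txn=BusRdX+Flush  M[L2]=76
step 6: P2: load  L4  ⟶  SIS  (L4)  txn=BusRd+Flush  M[L4]=35
step 7: P2: load  L4  ⟶  SIS  (L4)  txn=∅  M[L4]=35
step 8: P2: store L5 := 4  ⟶  IIM  (L5)  txn=BusRdX  M[L5]=90
step 9: P2: load  L1  ⟶  ISS  (L1)  txn=BusRd  M[L1]=80
step 10: P0: store L4 := 58  ⟶  MII  (L4)  txn=BusRdX  M[L4]=35
step 11: P1: store L0 := 95  ⟶  IMI  (L0)  txn=BusRdX+Flush  M[L0]=41

memory[L5] = 90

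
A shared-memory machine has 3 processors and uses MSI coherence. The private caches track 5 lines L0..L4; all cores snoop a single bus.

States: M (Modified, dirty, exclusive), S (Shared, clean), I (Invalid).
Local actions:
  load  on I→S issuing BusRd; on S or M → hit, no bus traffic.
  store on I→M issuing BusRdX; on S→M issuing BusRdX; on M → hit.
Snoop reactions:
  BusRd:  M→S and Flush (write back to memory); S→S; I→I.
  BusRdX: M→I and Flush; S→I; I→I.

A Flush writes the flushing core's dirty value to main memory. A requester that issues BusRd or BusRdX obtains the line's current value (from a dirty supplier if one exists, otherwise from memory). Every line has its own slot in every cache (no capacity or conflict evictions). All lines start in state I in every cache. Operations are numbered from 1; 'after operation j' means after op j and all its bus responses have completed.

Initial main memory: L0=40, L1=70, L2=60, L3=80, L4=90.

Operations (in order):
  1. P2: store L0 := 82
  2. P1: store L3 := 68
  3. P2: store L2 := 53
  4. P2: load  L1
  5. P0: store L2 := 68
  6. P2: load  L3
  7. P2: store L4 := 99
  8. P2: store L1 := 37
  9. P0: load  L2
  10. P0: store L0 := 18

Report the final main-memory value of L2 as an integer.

memory[L2] = 53

[1] P2: store L0 := 82 | P0:I, P1:I, P2:M(82) | bus: BusRdX
[2] P1: store L3 := 68 | P0:I, P1:M(68), P2:I | bus: BusRdX
[3] P2: store L2 := 53 | P0:I, P1:I, P2:M(53) | bus: BusRdX
[4] P2: load  L1 | P0:I, P1:I, P2:S(70) | bus: BusRd
[5] P0: store L2 := 68 | P0:M(68), P1:I, P2:I | bus: BusRdX,Flush
[6] P2: load  L3 | P0:I, P1:S(68), P2:S(68) | bus: BusRd,Flush
[7] P2: store L4 := 99 | P0:I, P1:I, P2:M(99) | bus: BusRdX
[8] P2: store L1 := 37 | P0:I, P1:I, P2:M(37) | bus: BusRdX
[9] P0: load  L2 | P0:M(68), P1:I, P2:I | bus: none
[10] P0: store L0 := 18 | P0:M(18), P1:I, P2:I | bus: BusRdX,Flush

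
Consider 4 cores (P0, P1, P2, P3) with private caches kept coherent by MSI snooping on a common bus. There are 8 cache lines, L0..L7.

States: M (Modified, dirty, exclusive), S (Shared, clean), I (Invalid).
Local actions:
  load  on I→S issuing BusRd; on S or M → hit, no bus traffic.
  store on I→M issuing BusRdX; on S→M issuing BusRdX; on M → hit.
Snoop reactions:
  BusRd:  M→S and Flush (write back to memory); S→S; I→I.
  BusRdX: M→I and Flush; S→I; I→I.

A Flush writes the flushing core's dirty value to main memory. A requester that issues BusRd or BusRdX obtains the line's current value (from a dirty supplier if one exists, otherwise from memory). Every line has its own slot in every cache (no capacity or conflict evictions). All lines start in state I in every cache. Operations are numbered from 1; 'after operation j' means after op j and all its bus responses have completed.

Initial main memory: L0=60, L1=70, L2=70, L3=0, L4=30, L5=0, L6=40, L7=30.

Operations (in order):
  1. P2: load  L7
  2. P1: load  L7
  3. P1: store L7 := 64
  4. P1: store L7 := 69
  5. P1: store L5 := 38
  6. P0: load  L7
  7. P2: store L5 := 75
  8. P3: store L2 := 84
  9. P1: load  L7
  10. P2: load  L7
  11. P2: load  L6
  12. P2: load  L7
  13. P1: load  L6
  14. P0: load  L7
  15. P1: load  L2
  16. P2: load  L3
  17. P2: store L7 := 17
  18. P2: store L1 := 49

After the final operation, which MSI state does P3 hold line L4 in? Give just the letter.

  op1 P2: load  L7 → I/I/S/I on L7; bus BusRd; mem=30
  op2 P1: load  L7 → I/S/S/I on L7; bus BusRd; mem=30
  op3 P1: store L7 := 64 → I/M/I/I on L7; bus BusRdX; mem=30
  op4 P1: store L7 := 69 → I/M/I/I on L7; bus (none); mem=30
  op5 P1: store L5 := 38 → I/M/I/I on L5; bus BusRdX; mem=0
  op6 P0: load  L7 → S/S/I/I on L7; bus BusRd Flush; mem=69
  op7 P2: store L5 := 75 → I/I/M/I on L5; bus BusRdX Flush; mem=38
  op8 P3: store L2 := 84 → I/I/I/M on L2; bus BusRdX; mem=70
  op9 P1: load  L7 → S/S/I/I on L7; bus (none); mem=69
  op10 P2: load  L7 → S/S/S/I on L7; bus BusRd; mem=69
  op11 P2: load  L6 → I/I/S/I on L6; bus BusRd; mem=40
  op12 P2: load  L7 → S/S/S/I on L7; bus (none); mem=69
  op13 P1: load  L6 → I/S/S/I on L6; bus BusRd; mem=40
  op14 P0: load  L7 → S/S/S/I on L7; bus (none); mem=69
  op15 P1: load  L2 → I/S/I/S on L2; bus BusRd Flush; mem=84
  op16 P2: load  L3 → I/I/S/I on L3; bus BusRd; mem=0
  op17 P2: store L7 := 17 → I/I/M/I on L7; bus BusRdX; mem=69
  op18 P2: store L1 := 49 → I/I/M/I on L1; bus BusRdX; mem=70

state = I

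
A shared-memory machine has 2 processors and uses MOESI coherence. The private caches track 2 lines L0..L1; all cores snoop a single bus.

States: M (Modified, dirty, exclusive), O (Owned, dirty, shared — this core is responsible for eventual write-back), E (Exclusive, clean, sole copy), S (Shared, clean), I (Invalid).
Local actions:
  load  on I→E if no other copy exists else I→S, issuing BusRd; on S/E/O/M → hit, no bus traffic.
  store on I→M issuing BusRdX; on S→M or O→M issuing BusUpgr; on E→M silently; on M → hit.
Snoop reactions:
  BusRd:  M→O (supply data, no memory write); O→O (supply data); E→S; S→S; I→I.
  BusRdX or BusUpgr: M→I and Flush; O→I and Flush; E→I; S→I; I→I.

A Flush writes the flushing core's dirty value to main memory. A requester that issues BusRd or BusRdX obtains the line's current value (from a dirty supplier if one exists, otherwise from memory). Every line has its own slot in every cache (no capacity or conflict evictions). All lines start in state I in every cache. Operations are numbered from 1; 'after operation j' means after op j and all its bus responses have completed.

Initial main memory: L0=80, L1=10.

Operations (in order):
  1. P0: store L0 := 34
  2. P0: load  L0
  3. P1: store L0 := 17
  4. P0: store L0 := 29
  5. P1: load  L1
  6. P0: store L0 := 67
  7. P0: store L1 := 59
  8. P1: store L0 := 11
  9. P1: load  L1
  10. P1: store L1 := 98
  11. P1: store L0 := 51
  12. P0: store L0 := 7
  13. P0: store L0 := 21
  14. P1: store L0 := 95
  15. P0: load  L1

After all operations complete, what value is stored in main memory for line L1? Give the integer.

step 1: P0: store L0 := 34  ⟶  MI  (L0)  txn=BusRdX  M[L0]=80
step 2: P0: load  L0  ⟶  MI  (L0)  txn=∅  M[L0]=80
step 3: P1: store L0 := 17  ⟶  IM  (L0)  txn=BusRdX+Flush  M[L0]=34
step 4: P0: store L0 := 29  ⟶  MI  (L0)  txn=BusRdX+Flush  M[L0]=17
step 5: P1: load  L1  ⟶  IE  (L1)  txn=BusRd  M[L1]=10
step 6: P0: store L0 := 67  ⟶  MI  (L0)  txn=∅  M[L0]=17
step 7: P0: store L1 := 59  ⟶  MI  (L1)  txn=BusRdX  M[L1]=10
step 8: P1: store L0 := 11  ⟶  IM  (L0)  txn=BusRdX+Flush  M[L0]=67
step 9: P1: load  L1  ⟶  OS  (L1)  txn=BusRd  M[L1]=10
step 10: P1: store L1 := 98  ⟶  IM  (L1)  txn=BusUpgr+Flush  M[L1]=59
step 11: P1: store L0 := 51  ⟶  IM  (L0)  txn=∅  M[L0]=67
step 12: P0: store L0 := 7  ⟶  MI  (L0)  txn=BusRdX+Flush  M[L0]=51
step 13: P0: store L0 := 21  ⟶  MI  (L0)  txn=∅  M[L0]=51
step 14: P1: store L0 := 95  ⟶  IM  (L0)  txn=BusRdX+Flush  M[L0]=21
step 15: P0: load  L1  ⟶  SO  (L1)  txn=BusRd  M[L1]=59

memory[L1] = 59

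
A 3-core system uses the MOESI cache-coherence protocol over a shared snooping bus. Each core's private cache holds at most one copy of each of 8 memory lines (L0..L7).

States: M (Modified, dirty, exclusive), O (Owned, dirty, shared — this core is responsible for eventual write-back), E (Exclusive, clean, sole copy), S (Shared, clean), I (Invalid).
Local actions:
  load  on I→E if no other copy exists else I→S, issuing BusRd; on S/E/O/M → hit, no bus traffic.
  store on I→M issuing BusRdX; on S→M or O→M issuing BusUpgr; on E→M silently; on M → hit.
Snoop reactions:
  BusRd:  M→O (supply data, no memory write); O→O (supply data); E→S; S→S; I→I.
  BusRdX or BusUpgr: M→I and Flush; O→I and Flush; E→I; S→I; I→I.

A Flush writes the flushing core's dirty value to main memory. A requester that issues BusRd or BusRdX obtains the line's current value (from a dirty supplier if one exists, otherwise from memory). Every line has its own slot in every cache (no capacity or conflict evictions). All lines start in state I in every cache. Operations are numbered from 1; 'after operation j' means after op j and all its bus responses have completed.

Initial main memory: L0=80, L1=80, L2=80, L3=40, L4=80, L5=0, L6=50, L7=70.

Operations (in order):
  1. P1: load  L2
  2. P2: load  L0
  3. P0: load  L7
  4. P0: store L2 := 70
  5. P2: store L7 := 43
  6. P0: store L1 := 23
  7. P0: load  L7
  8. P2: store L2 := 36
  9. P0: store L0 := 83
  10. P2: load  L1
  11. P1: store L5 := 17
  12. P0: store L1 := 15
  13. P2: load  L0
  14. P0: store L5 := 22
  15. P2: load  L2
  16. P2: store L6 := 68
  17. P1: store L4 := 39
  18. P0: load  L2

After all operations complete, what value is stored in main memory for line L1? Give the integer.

[1] P1: load  L2 | P0:I, P1:E(80), P2:I | bus: BusRd
[2] P2: load  L0 | P0:I, P1:I, P2:E(80) | bus: BusRd
[3] P0: load  L7 | P0:E(70), P1:I, P2:I | bus: BusRd
[4] P0: store L2 := 70 | P0:M(70), P1:I, P2:I | bus: BusRdX
[5] P2: store L7 := 43 | P0:I, P1:I, P2:M(43) | bus: BusRdX
[6] P0: store L1 := 23 | P0:M(23), P1:I, P2:I | bus: BusRdX
[7] P0: load  L7 | P0:S(43), P1:I, P2:O(43) | bus: BusRd
[8] P2: store L2 := 36 | P0:I, P1:I, P2:M(36) | bus: BusRdX,Flush
[9] P0: store L0 := 83 | P0:M(83), P1:I, P2:I | bus: BusRdX
[10] P2: load  L1 | P0:O(23), P1:I, P2:S(23) | bus: BusRd
[11] P1: store L5 := 17 | P0:I, P1:M(17), P2:I | bus: BusRdX
[12] P0: store L1 := 15 | P0:M(15), P1:I, P2:I | bus: BusUpgr
[13] P2: load  L0 | P0:O(83), P1:I, P2:S(83) | bus: BusRd
[14] P0: store L5 := 22 | P0:M(22), P1:I, P2:I | bus: BusRdX,Flush
[15] P2: load  L2 | P0:I, P1:I, P2:M(36) | bus: none
[16] P2: store L6 := 68 | P0:I, P1:I, P2:M(68) | bus: BusRdX
[17] P1: store L4 := 39 | P0:I, P1:M(39), P2:I | bus: BusRdX
[18] P0: load  L2 | P0:S(36), P1:I, P2:O(36) | bus: BusRd

memory[L1] = 80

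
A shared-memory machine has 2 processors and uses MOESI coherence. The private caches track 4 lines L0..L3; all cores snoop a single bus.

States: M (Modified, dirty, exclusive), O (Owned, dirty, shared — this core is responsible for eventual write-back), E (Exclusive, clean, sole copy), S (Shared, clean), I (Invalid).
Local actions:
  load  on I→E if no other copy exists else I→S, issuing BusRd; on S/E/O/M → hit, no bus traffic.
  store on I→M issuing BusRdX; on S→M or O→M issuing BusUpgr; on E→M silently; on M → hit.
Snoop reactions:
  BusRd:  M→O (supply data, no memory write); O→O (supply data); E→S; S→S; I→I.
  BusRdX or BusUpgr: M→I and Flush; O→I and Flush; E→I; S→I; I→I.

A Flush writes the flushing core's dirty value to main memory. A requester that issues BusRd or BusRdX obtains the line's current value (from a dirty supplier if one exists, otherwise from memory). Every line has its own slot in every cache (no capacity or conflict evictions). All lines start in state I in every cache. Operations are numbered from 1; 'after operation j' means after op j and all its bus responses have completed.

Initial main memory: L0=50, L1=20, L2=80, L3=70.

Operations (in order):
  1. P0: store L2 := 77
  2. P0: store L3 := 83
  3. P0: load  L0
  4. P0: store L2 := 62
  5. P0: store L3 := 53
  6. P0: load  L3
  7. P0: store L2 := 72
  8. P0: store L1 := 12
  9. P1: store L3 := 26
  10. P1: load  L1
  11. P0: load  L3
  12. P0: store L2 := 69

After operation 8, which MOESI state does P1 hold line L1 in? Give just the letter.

state = I

  op1 P0: store L2 := 77 → M/I on L2; bus BusRdX; mem=80
  op2 P0: store L3 := 83 → M/I on L3; bus BusRdX; mem=70
  op3 P0: load  L0 → E/I on L0; bus BusRd; mem=50
  op4 P0: store L2 := 62 → M/I on L2; bus (none); mem=80
  op5 P0: store L3 := 53 → M/I on L3; bus (none); mem=70
  op6 P0: load  L3 → M/I on L3; bus (none); mem=70
  op7 P0: store L2 := 72 → M/I on L2; bus (none); mem=80
  op8 P0: store L1 := 12 → M/I on L1; bus BusRdX; mem=20
  op9 P1: store L3 := 26 → I/M on L3; bus BusRdX Flush; mem=53
  op10 P1: load  L1 → O/S on L1; bus BusRd; mem=20
  op11 P0: load  L3 → S/O on L3; bus BusRd; mem=53
  op12 P0: store L2 := 69 → M/I on L2; bus (none); mem=80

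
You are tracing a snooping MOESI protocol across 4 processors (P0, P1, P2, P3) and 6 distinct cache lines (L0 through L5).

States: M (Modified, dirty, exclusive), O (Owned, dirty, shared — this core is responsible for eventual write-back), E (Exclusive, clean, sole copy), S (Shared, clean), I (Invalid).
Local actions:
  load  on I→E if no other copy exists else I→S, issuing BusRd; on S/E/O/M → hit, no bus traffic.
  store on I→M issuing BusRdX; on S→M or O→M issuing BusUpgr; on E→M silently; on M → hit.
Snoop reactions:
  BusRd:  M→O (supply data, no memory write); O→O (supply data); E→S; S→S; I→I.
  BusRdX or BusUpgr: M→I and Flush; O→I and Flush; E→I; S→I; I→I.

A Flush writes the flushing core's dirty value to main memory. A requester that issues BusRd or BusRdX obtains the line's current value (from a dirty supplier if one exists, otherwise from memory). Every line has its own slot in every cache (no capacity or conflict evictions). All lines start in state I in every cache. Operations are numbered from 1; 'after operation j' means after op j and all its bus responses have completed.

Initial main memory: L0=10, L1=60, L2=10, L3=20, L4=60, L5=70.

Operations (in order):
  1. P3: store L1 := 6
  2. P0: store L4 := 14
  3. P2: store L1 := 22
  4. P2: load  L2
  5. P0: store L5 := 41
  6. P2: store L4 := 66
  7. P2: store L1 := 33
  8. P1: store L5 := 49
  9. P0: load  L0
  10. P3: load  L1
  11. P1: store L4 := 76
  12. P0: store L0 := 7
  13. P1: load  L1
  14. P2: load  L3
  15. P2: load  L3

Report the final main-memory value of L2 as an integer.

[1] P3: store L1 := 6 | P0:I, P1:I, P2:I, P3:M(6) | bus: BusRdX
[2] P0: store L4 := 14 | P0:M(14), P1:I, P2:I, P3:I | bus: BusRdX
[3] P2: store L1 := 22 | P0:I, P1:I, P2:M(22), P3:I | bus: BusRdX,Flush
[4] P2: load  L2 | P0:I, P1:I, P2:E(10), P3:I | bus: BusRd
[5] P0: store L5 := 41 | P0:M(41), P1:I, P2:I, P3:I | bus: BusRdX
[6] P2: store L4 := 66 | P0:I, P1:I, P2:M(66), P3:I | bus: BusRdX,Flush
[7] P2: store L1 := 33 | P0:I, P1:I, P2:M(33), P3:I | bus: none
[8] P1: store L5 := 49 | P0:I, P1:M(49), P2:I, P3:I | bus: BusRdX,Flush
[9] P0: load  L0 | P0:E(10), P1:I, P2:I, P3:I | bus: BusRd
[10] P3: load  L1 | P0:I, P1:I, P2:O(33), P3:S(33) | bus: BusRd
[11] P1: store L4 := 76 | P0:I, P1:M(76), P2:I, P3:I | bus: BusRdX,Flush
[12] P0: store L0 := 7 | P0:M(7), P1:I, P2:I, P3:I | bus: none
[13] P1: load  L1 | P0:I, P1:S(33), P2:O(33), P3:S(33) | bus: BusRd
[14] P2: load  L3 | P0:I, P1:I, P2:E(20), P3:I | bus: BusRd
[15] P2: load  L3 | P0:I, P1:I, P2:E(20), P3:I | bus: none

memory[L2] = 10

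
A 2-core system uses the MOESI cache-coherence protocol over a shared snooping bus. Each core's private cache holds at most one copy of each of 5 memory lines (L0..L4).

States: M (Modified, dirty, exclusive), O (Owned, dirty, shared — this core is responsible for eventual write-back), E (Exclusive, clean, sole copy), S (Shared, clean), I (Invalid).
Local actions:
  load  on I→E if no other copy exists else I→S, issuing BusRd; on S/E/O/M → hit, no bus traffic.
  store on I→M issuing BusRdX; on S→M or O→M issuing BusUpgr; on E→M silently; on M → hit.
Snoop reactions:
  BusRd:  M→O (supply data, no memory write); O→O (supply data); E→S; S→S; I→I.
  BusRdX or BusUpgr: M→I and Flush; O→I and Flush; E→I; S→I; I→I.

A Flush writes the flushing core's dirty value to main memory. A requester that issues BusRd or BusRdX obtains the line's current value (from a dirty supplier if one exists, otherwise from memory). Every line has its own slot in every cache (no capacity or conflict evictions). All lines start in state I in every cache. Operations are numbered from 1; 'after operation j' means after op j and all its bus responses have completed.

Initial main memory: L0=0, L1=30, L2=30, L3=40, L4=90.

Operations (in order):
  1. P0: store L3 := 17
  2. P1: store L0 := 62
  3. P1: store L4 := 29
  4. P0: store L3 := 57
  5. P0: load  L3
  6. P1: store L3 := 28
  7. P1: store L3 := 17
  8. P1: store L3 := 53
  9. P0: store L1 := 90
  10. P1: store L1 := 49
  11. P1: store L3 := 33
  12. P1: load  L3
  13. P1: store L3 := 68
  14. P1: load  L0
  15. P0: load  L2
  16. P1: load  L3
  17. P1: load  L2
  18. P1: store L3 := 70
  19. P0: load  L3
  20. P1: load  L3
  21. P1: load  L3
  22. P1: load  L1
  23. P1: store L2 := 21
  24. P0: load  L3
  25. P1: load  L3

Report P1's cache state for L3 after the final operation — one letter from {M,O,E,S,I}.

1. P0: store L3 := 17  bus=[BusRdX]  L3: P0=M P1=I  mem[L3]=40
2. P1: store L0 := 62  bus=[BusRdX]  L0: P0=I P1=M  mem[L0]=0
3. P1: store L4 := 29  bus=[BusRdX]  L4: P0=I P1=M  mem[L4]=90
4. P0: store L3 := 57  bus=[-]  L3: P0=M P1=I  mem[L3]=40
5. P0: load  L3  bus=[-]  L3: P0=M P1=I  mem[L3]=40
6. P1: store L3 := 28  bus=[BusRdX,Flush]  L3: P0=I P1=M  mem[L3]=57
7. P1: store L3 := 17  bus=[-]  L3: P0=I P1=M  mem[L3]=57
8. P1: store L3 := 53  bus=[-]  L3: P0=I P1=M  mem[L3]=57
9. P0: store L1 := 90  bus=[BusRdX]  L1: P0=M P1=I  mem[L1]=30
10. P1: store L1 := 49  bus=[BusRdX,Flush]  L1: P0=I P1=M  mem[L1]=90
11. P1: store L3 := 33  bus=[-]  L3: P0=I P1=M  mem[L3]=57
12. P1: load  L3  bus=[-]  L3: P0=I P1=M  mem[L3]=57
13. P1: store L3 := 68  bus=[-]  L3: P0=I P1=M  mem[L3]=57
14. P1: load  L0  bus=[-]  L0: P0=I P1=M  mem[L0]=0
15. P0: load  L2  bus=[BusRd]  L2: P0=E P1=I  mem[L2]=30
16. P1: load  L3  bus=[-]  L3: P0=I P1=M  mem[L3]=57
17. P1: load  L2  bus=[BusRd]  L2: P0=S P1=S  mem[L2]=30
18. P1: store L3 := 70  bus=[-]  L3: P0=I P1=M  mem[L3]=57
19. P0: load  L3  bus=[BusRd]  L3: P0=S P1=O  mem[L3]=57
20. P1: load  L3  bus=[-]  L3: P0=S P1=O  mem[L3]=57
21. P1: load  L3  bus=[-]  L3: P0=S P1=O  mem[L3]=57
22. P1: load  L1  bus=[-]  L1: P0=I P1=M  mem[L1]=90
23. P1: store L2 := 21  bus=[BusUpgr]  L2: P0=I P1=M  mem[L2]=30
24. P0: load  L3  bus=[-]  L3: P0=S P1=O  mem[L3]=57
25. P1: load  L3  bus=[-]  L3: P0=S P1=O  mem[L3]=57

state = O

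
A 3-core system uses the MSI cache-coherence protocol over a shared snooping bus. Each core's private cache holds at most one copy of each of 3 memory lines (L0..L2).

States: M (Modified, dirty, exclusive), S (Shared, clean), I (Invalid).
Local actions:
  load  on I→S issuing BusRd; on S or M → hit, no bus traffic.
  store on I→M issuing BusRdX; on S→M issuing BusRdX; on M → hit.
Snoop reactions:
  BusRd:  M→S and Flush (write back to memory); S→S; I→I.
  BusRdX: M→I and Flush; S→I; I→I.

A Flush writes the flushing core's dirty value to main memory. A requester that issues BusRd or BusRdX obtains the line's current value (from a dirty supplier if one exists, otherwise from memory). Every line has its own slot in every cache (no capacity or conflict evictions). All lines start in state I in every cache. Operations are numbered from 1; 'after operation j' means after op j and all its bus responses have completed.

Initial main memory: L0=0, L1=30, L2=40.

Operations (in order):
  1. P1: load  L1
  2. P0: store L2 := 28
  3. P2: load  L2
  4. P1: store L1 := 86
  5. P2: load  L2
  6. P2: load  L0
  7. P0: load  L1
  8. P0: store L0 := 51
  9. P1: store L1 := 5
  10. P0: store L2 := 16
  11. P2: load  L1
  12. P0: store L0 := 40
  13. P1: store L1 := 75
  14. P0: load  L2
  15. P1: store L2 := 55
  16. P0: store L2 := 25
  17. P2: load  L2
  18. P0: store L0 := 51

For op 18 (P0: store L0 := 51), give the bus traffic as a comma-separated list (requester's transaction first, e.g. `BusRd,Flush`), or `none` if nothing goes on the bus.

bus = none

  op1 P1: load  L1 → I/S/I on L1; bus BusRd; mem=30
  op2 P0: store L2 := 28 → M/I/I on L2; bus BusRdX; mem=40
  op3 P2: load  L2 → S/I/S on L2; bus BusRd Flush; mem=28
  op4 P1: store L1 := 86 → I/M/I on L1; bus BusRdX; mem=30
  op5 P2: load  L2 → S/I/S on L2; bus (none); mem=28
  op6 P2: load  L0 → I/I/S on L0; bus BusRd; mem=0
  op7 P0: load  L1 → S/S/I on L1; bus BusRd Flush; mem=86
  op8 P0: store L0 := 51 → M/I/I on L0; bus BusRdX; mem=0
  op9 P1: store L1 := 5 → I/M/I on L1; bus BusRdX; mem=86
  op10 P0: store L2 := 16 → M/I/I on L2; bus BusRdX; mem=28
  op11 P2: load  L1 → I/S/S on L1; bus BusRd Flush; mem=5
  op12 P0: store L0 := 40 → M/I/I on L0; bus (none); mem=0
  op13 P1: store L1 := 75 → I/M/I on L1; bus BusRdX; mem=5
  op14 P0: load  L2 → M/I/I on L2; bus (none); mem=28
  op15 P1: store L2 := 55 → I/M/I on L2; bus BusRdX Flush; mem=16
  op16 P0: store L2 := 25 → M/I/I on L2; bus BusRdX Flush; mem=55
  op17 P2: load  L2 → S/I/S on L2; bus BusRd Flush; mem=25
  op18 P0: store L0 := 51 → M/I/I on L0; bus (none); mem=0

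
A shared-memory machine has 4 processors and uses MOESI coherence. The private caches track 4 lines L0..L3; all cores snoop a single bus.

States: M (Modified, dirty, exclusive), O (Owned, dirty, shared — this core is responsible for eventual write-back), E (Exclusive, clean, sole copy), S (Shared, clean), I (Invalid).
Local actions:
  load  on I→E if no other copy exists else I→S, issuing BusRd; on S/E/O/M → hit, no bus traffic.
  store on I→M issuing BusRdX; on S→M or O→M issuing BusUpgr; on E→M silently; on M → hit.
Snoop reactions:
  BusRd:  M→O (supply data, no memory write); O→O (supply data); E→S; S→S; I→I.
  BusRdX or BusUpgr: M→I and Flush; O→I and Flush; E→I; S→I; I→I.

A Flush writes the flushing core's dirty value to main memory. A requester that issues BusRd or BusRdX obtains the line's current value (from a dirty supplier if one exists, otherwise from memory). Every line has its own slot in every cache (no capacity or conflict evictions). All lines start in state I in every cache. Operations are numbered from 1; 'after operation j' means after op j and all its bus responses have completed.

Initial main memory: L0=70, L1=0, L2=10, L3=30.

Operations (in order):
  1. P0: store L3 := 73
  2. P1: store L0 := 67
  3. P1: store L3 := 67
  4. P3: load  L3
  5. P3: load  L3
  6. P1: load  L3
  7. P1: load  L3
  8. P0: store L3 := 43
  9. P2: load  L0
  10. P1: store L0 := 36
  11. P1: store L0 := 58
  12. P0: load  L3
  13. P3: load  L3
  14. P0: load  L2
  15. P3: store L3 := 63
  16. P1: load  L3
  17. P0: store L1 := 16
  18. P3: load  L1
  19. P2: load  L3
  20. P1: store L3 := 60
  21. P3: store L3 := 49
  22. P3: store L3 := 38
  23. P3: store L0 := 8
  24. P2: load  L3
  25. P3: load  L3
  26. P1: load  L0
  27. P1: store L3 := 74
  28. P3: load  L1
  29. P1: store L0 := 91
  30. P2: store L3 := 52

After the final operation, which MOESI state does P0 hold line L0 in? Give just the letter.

state = I

step 1: P0: store L3 := 73  ⟶  MIII  (L3)  txn=BusRdX  M[L3]=30
step 2: P1: store L0 := 67  ⟶  IMII  (L0)  txn=BusRdX  M[L0]=70
step 3: P1: store L3 := 67  ⟶  IMII  (L3)  txn=BusRdX+Flush  M[L3]=73
step 4: P3: load  L3  ⟶  IOIS  (L3)  txn=BusRd  M[L3]=73
step 5: P3: load  L3  ⟶  IOIS  (L3)  txn=∅  M[L3]=73
step 6: P1: load  L3  ⟶  IOIS  (L3)  txn=∅  M[L3]=73
step 7: P1: load  L3  ⟶  IOIS  (L3)  txn=∅  M[L3]=73
step 8: P0: store L3 := 43  ⟶  MIII  (L3)  txn=BusRdX+Flush  M[L3]=67
step 9: P2: load  L0  ⟶  IOSI  (L0)  txn=BusRd  M[L0]=70
step 10: P1: store L0 := 36  ⟶  IMII  (L0)  txn=BusUpgr  M[L0]=70
step 11: P1: store L0 := 58  ⟶  IMII  (L0)  txn=∅  M[L0]=70
step 12: P0: load  L3  ⟶  MIII  (L3)  txn=∅  M[L3]=67
step 13: P3: load  L3  ⟶  OIIS  (L3)  txn=BusRd  M[L3]=67
step 14: P0: load  L2  ⟶  EIII  (L2)  txn=BusRd  M[L2]=10
step 15: P3: store L3 := 63  ⟶  IIIM  (L3)  txn=BusUpgr+Flush  M[L3]=43
step 16: P1: load  L3  ⟶  ISIO  (L3)  txn=BusRd  M[L3]=43
step 17: P0: store L1 := 16  ⟶  MIII  (L1)  txn=BusRdX  M[L1]=0
step 18: P3: load  L1  ⟶  OIIS  (L1)  txn=BusRd  M[L1]=0
step 19: P2: load  L3  ⟶  ISSO  (L3)  txn=BusRd  M[L3]=43
step 20: P1: store L3 := 60  ⟶  IMII  (L3)  txn=BusUpgr+Flush  M[L3]=63
step 21: P3: store L3 := 49  ⟶  IIIM  (L3)  txn=BusRdX+Flush  M[L3]=60
step 22: P3: store L3 := 38  ⟶  IIIM  (L3)  txn=∅  M[L3]=60
step 23: P3: store L0 := 8  ⟶  IIIM  (L0)  txn=BusRdX+Flush  M[L0]=58
step 24: P2: load  L3  ⟶  IISO  (L3)  txn=BusRd  M[L3]=60
step 25: P3: load  L3  ⟶  IISO  (L3)  txn=∅  M[L3]=60
step 26: P1: load  L0  ⟶  ISIO  (L0)  txn=BusRd  M[L0]=58
step 27: P1: store L3 := 74  ⟶  IMII  (L3)  txn=BusRdX+Flush  M[L3]=38
step 28: P3: load  L1  ⟶  OIIS  (L1)  txn=∅  M[L1]=0
step 29: P1: store L0 := 91  ⟶  IMII  (L0)  txn=BusUpgr+Flush  M[L0]=8
step 30: P2: store L3 := 52  ⟶  IIMI  (L3)  txn=BusRdX+Flush  M[L3]=74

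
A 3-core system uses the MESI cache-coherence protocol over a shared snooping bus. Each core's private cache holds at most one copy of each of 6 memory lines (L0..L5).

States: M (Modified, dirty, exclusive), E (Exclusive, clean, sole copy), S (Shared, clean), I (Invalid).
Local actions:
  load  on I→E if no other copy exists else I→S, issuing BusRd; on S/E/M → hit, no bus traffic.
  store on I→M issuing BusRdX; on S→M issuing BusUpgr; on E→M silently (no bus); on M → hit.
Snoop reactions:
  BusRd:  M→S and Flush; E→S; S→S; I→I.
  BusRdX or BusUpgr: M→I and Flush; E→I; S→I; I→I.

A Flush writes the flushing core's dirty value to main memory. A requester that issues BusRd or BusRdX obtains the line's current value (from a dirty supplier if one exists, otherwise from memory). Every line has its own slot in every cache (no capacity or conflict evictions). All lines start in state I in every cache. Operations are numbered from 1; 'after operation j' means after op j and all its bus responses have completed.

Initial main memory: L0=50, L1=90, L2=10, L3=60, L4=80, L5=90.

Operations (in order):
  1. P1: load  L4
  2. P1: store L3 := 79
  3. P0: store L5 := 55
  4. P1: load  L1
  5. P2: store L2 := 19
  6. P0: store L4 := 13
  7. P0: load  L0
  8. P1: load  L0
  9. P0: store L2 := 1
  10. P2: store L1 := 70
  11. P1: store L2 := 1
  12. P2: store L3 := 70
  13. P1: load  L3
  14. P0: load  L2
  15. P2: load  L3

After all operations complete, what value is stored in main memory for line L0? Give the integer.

  op1 P1: load  L4 → I/E/I on L4; bus BusRd; mem=80
  op2 P1: store L3 := 79 → I/M/I on L3; bus BusRdX; mem=60
  op3 P0: store L5 := 55 → M/I/I on L5; bus BusRdX; mem=90
  op4 P1: load  L1 → I/E/I on L1; bus BusRd; mem=90
  op5 P2: store L2 := 19 → I/I/M on L2; bus BusRdX; mem=10
  op6 P0: store L4 := 13 → M/I/I on L4; bus BusRdX; mem=80
  op7 P0: load  L0 → E/I/I on L0; bus BusRd; mem=50
  op8 P1: load  L0 → S/S/I on L0; bus BusRd; mem=50
  op9 P0: store L2 := 1 → M/I/I on L2; bus BusRdX Flush; mem=19
  op10 P2: store L1 := 70 → I/I/M on L1; bus BusRdX; mem=90
  op11 P1: store L2 := 1 → I/M/I on L2; bus BusRdX Flush; mem=1
  op12 P2: store L3 := 70 → I/I/M on L3; bus BusRdX Flush; mem=79
  op13 P1: load  L3 → I/S/S on L3; bus BusRd Flush; mem=70
  op14 P0: load  L2 → S/S/I on L2; bus BusRd Flush; mem=1
  op15 P2: load  L3 → I/S/S on L3; bus (none); mem=70

memory[L0] = 50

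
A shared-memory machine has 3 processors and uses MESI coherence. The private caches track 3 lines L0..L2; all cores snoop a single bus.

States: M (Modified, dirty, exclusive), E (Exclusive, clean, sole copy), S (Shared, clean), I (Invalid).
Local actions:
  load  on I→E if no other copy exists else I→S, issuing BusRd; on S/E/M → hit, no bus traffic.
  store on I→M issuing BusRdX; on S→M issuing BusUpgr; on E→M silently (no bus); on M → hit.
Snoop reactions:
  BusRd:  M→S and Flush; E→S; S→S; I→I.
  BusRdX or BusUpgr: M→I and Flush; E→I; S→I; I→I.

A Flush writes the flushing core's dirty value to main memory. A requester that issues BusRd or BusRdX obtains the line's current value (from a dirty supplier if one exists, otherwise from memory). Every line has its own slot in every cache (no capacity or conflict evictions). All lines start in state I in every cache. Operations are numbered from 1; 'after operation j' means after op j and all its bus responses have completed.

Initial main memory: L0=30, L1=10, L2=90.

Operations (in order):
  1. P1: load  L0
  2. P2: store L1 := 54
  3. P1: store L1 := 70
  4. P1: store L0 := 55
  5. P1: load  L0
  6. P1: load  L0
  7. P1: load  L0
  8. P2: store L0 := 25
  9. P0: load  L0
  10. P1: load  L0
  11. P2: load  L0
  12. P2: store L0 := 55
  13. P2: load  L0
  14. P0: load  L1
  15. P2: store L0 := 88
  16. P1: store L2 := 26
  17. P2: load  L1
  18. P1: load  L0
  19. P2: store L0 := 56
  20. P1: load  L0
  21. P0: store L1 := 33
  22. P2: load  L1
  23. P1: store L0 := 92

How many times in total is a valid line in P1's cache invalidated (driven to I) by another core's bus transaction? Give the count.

1. P1: load  L0  bus=[BusRd]  L0: P0=I P1=E P2=I  mem[L0]=30
2. P2: store L1 := 54  bus=[BusRdX]  L1: P0=I P1=I P2=M  mem[L1]=10
3. P1: store L1 := 70  bus=[BusRdX,Flush]  L1: P0=I P1=M P2=I  mem[L1]=54
4. P1: store L0 := 55  bus=[-]  L0: P0=I P1=M P2=I  mem[L0]=30
5. P1: load  L0  bus=[-]  L0: P0=I P1=M P2=I  mem[L0]=30
6. P1: load  L0  bus=[-]  L0: P0=I P1=M P2=I  mem[L0]=30
7. P1: load  L0  bus=[-]  L0: P0=I P1=M P2=I  mem[L0]=30
8. P2: store L0 := 25  bus=[BusRdX,Flush]  L0: P0=I P1=I P2=M  mem[L0]=55
9. P0: load  L0  bus=[BusRd,Flush]  L0: P0=S P1=I P2=S  mem[L0]=25
10. P1: load  L0  bus=[BusRd]  L0: P0=S P1=S P2=S  mem[L0]=25
11. P2: load  L0  bus=[-]  L0: P0=S P1=S P2=S  mem[L0]=25
12. P2: store L0 := 55  bus=[BusUpgr]  L0: P0=I P1=I P2=M  mem[L0]=25
13. P2: load  L0  bus=[-]  L0: P0=I P1=I P2=M  mem[L0]=25
14. P0: load  L1  bus=[BusRd,Flush]  L1: P0=S P1=S P2=I  mem[L1]=70
15. P2: store L0 := 88  bus=[-]  L0: P0=I P1=I P2=M  mem[L0]=25
16. P1: store L2 := 26  bus=[BusRdX]  L2: P0=I P1=M P2=I  mem[L2]=90
17. P2: load  L1  bus=[BusRd]  L1: P0=S P1=S P2=S  mem[L1]=70
18. P1: load  L0  bus=[BusRd,Flush]  L0: P0=I P1=S P2=S  mem[L0]=88
19. P2: store L0 := 56  bus=[BusUpgr]  L0: P0=I P1=I P2=M  mem[L0]=88
20. P1: load  L0  bus=[BusRd,Flush]  L0: P0=I P1=S P2=S  mem[L0]=56
21. P0: store L1 := 33  bus=[BusUpgr]  L1: P0=M P1=I P2=I  mem[L1]=70
22. P2: load  L1  bus=[BusRd,Flush]  L1: P0=S P1=I P2=S  mem[L1]=33
23. P1: store L0 := 92  bus=[BusUpgr]  L0: P0=I P1=M P2=I  mem[L0]=56

invalidations = 4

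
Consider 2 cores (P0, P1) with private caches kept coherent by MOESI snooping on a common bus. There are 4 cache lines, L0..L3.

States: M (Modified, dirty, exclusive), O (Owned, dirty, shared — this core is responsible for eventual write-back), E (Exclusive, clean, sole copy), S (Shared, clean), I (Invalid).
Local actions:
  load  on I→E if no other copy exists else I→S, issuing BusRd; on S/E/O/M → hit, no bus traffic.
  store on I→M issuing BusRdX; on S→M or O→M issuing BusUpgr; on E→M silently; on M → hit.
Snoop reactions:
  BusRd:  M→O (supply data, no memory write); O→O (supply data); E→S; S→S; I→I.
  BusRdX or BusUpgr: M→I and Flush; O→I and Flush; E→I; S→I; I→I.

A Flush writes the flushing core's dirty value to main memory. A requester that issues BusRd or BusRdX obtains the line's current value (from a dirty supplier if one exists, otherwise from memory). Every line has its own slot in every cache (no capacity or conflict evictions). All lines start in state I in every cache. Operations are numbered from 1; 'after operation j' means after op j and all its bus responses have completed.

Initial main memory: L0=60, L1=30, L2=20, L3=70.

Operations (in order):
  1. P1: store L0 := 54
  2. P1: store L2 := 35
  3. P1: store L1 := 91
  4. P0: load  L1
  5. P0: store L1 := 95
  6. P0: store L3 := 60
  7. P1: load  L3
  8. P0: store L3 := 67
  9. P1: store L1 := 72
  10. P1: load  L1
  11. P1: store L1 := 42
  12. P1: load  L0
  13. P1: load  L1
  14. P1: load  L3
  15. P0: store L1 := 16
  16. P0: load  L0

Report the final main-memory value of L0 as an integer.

  op1 P1: store L0 := 54 → I/M on L0; bus BusRdX; mem=60
  op2 P1: store L2 := 35 → I/M on L2; bus BusRdX; mem=20
  op3 P1: store L1 := 91 → I/M on L1; bus BusRdX; mem=30
  op4 P0: load  L1 → S/O on L1; bus BusRd; mem=30
  op5 P0: store L1 := 95 → M/I on L1; bus BusUpgr Flush; mem=91
  op6 P0: store L3 := 60 → M/I on L3; bus BusRdX; mem=70
  op7 P1: load  L3 → O/S on L3; bus BusRd; mem=70
  op8 P0: store L3 := 67 → M/I on L3; bus BusUpgr; mem=70
  op9 P1: store L1 := 72 → I/M on L1; bus BusRdX Flush; mem=95
  op10 P1: load  L1 → I/M on L1; bus (none); mem=95
  op11 P1: store L1 := 42 → I/M on L1; bus (none); mem=95
  op12 P1: load  L0 → I/M on L0; bus (none); mem=60
  op13 P1: load  L1 → I/M on L1; bus (none); mem=95
  op14 P1: load  L3 → O/S on L3; bus BusRd; mem=70
  op15 P0: store L1 := 16 → M/I on L1; bus BusRdX Flush; mem=42
  op16 P0: load  L0 → S/O on L0; bus BusRd; mem=60

memory[L0] = 60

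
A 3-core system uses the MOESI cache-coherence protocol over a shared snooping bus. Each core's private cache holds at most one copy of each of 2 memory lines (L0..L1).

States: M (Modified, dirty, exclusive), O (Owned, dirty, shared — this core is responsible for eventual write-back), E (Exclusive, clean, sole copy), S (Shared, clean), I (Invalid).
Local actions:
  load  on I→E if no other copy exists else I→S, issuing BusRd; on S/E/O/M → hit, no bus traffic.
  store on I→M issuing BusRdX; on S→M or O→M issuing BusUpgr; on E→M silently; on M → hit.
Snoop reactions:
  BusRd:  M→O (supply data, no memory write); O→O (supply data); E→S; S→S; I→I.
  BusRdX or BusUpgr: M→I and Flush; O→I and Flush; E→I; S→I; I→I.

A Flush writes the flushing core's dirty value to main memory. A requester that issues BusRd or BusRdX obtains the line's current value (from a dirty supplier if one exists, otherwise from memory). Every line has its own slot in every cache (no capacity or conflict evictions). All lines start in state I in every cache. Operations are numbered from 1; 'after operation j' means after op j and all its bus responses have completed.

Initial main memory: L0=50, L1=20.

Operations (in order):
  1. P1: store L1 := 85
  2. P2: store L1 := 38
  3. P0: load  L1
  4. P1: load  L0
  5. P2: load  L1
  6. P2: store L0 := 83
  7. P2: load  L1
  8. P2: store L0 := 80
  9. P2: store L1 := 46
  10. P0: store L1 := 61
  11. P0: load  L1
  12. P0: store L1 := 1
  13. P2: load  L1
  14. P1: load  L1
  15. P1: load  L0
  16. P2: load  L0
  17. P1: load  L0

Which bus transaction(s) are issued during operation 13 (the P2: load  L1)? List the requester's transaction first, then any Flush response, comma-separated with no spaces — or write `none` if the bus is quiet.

bus = BusRd

1. P1: store L1 := 85  bus=[BusRdX]  L1: P0=I P1=M P2=I  mem[L1]=20
2. P2: store L1 := 38  bus=[BusRdX,Flush]  L1: P0=I P1=I P2=M  mem[L1]=85
3. P0: load  L1  bus=[BusRd]  L1: P0=S P1=I P2=O  mem[L1]=85
4. P1: load  L0  bus=[BusRd]  L0: P0=I P1=E P2=I  mem[L0]=50
5. P2: load  L1  bus=[-]  L1: P0=S P1=I P2=O  mem[L1]=85
6. P2: store L0 := 83  bus=[BusRdX]  L0: P0=I P1=I P2=M  mem[L0]=50
7. P2: load  L1  bus=[-]  L1: P0=S P1=I P2=O  mem[L1]=85
8. P2: store L0 := 80  bus=[-]  L0: P0=I P1=I P2=M  mem[L0]=50
9. P2: store L1 := 46  bus=[BusUpgr]  L1: P0=I P1=I P2=M  mem[L1]=85
10. P0: store L1 := 61  bus=[BusRdX,Flush]  L1: P0=M P1=I P2=I  mem[L1]=46
11. P0: load  L1  bus=[-]  L1: P0=M P1=I P2=I  mem[L1]=46
12. P0: store L1 := 1  bus=[-]  L1: P0=M P1=I P2=I  mem[L1]=46
13. P2: load  L1  bus=[BusRd]  L1: P0=O P1=I P2=S  mem[L1]=46
14. P1: load  L1  bus=[BusRd]  L1: P0=O P1=S P2=S  mem[L1]=46
15. P1: load  L0  bus=[BusRd]  L0: P0=I P1=S P2=O  mem[L0]=50
16. P2: load  L0  bus=[-]  L0: P0=I P1=S P2=O  mem[L0]=50
17. P1: load  L0  bus=[-]  L0: P0=I P1=S P2=O  mem[L0]=50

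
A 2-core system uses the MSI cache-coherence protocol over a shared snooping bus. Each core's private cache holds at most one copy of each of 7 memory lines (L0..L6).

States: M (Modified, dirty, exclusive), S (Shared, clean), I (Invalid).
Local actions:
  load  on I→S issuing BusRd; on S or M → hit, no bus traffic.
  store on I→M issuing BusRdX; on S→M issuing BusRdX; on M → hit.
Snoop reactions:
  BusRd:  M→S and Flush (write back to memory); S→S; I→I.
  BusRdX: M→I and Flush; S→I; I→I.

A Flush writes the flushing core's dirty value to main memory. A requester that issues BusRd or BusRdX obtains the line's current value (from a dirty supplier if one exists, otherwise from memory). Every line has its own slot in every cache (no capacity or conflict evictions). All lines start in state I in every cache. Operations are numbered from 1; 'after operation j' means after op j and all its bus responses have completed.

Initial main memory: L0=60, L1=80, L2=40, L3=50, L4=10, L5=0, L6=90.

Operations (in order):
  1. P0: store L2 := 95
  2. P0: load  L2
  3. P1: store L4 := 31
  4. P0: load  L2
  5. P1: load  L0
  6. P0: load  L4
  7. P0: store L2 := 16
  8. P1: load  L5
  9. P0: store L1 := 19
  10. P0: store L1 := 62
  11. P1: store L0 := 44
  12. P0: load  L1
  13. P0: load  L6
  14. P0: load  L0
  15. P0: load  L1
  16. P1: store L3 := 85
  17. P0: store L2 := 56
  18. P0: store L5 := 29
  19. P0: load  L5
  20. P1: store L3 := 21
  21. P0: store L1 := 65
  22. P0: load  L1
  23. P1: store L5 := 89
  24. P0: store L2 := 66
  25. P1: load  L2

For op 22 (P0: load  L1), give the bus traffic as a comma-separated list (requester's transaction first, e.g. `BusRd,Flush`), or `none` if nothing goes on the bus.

step 1: P0: store L2 := 95  ⟶  MI  (L2)  txn=BusRdX  M[L2]=40
step 2: P0: load  L2  ⟶  MI  (L2)  txn=∅  M[L2]=40
step 3: P1: store L4 := 31  ⟶  IM  (L4)  txn=BusRdX  M[L4]=10
step 4: P0: load  L2  ⟶  MI  (L2)  txn=∅  M[L2]=40
step 5: P1: load  L0  ⟶  IS  (L0)  txn=BusRd  M[L0]=60
step 6: P0: load  L4  ⟶  SS  (L4)  txn=BusRd+Flush  M[L4]=31
step 7: P0: store L2 := 16  ⟶  MI  (L2)  txn=∅  M[L2]=40
step 8: P1: load  L5  ⟶  IS  (L5)  txn=BusRd  M[L5]=0
step 9: P0: store L1 := 19  ⟶  MI  (L1)  txn=BusRdX  M[L1]=80
step 10: P0: store L1 := 62  ⟶  MI  (L1)  txn=∅  M[L1]=80
step 11: P1: store L0 := 44  ⟶  IM  (L0)  txn=BusRdX  M[L0]=60
step 12: P0: load  L1  ⟶  MI  (L1)  txn=∅  M[L1]=80
step 13: P0: load  L6  ⟶  SI  (L6)  txn=BusRd  M[L6]=90
step 14: P0: load  L0  ⟶  SS  (L0)  txn=BusRd+Flush  M[L0]=44
step 15: P0: load  L1  ⟶  MI  (L1)  txn=∅  M[L1]=80
step 16: P1: store L3 := 85  ⟶  IM  (L3)  txn=BusRdX  M[L3]=50
step 17: P0: store L2 := 56  ⟶  MI  (L2)  txn=∅  M[L2]=40
step 18: P0: store L5 := 29  ⟶  MI  (L5)  txn=BusRdX  M[L5]=0
step 19: P0: load  L5  ⟶  MI  (L5)  txn=∅  M[L5]=0
step 20: P1: store L3 := 21  ⟶  IM  (L3)  txn=∅  M[L3]=50
step 21: P0: store L1 := 65  ⟶  MI  (L1)  txn=∅  M[L1]=80
step 22: P0: load  L1  ⟶  MI  (L1)  txn=∅  M[L1]=80
step 23: P1: store L5 := 89  ⟶  IM  (L5)  txn=BusRdX+Flush  M[L5]=29
step 24: P0: store L2 := 66  ⟶  MI  (L2)  txn=∅  M[L2]=40
step 25: P1: load  L2  ⟶  SS  (L2)  txn=BusRd+Flush  M[L2]=66

bus = none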